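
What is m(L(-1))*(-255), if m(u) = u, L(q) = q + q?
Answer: 510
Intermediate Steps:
L(q) = 2*q
m(L(-1))*(-255) = (2*(-1))*(-255) = -2*(-255) = 510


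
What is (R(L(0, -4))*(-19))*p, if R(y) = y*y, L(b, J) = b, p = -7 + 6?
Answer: 0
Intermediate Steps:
p = -1
R(y) = y²
(R(L(0, -4))*(-19))*p = (0²*(-19))*(-1) = (0*(-19))*(-1) = 0*(-1) = 0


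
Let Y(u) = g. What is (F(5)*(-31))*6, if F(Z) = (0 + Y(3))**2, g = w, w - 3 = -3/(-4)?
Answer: -20925/8 ≈ -2615.6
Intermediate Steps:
w = 15/4 (w = 3 - 3/(-4) = 3 - 3*(-1/4) = 3 + 3/4 = 15/4 ≈ 3.7500)
g = 15/4 ≈ 3.7500
Y(u) = 15/4
F(Z) = 225/16 (F(Z) = (0 + 15/4)**2 = (15/4)**2 = 225/16)
(F(5)*(-31))*6 = ((225/16)*(-31))*6 = -6975/16*6 = -20925/8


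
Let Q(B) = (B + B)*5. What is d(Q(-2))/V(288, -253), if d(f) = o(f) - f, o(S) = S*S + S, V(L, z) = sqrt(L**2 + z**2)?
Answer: 400*sqrt(146953)/146953 ≈ 1.0434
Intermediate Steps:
Q(B) = 10*B (Q(B) = (2*B)*5 = 10*B)
o(S) = S + S**2 (o(S) = S**2 + S = S + S**2)
d(f) = -f + f*(1 + f) (d(f) = f*(1 + f) - f = -f + f*(1 + f))
d(Q(-2))/V(288, -253) = (10*(-2))**2/(sqrt(288**2 + (-253)**2)) = (-20)**2/(sqrt(82944 + 64009)) = 400/(sqrt(146953)) = 400*(sqrt(146953)/146953) = 400*sqrt(146953)/146953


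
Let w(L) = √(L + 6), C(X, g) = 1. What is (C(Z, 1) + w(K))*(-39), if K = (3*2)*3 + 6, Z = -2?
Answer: -39 - 39*√30 ≈ -252.61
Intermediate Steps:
K = 24 (K = 6*3 + 6 = 18 + 6 = 24)
w(L) = √(6 + L)
(C(Z, 1) + w(K))*(-39) = (1 + √(6 + 24))*(-39) = (1 + √30)*(-39) = -39 - 39*√30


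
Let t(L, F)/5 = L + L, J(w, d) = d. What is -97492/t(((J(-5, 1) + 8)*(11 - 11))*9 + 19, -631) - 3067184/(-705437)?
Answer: -34095849522/67016515 ≈ -508.77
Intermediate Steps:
t(L, F) = 10*L (t(L, F) = 5*(L + L) = 5*(2*L) = 10*L)
-97492/t(((J(-5, 1) + 8)*(11 - 11))*9 + 19, -631) - 3067184/(-705437) = -97492*1/(10*(((1 + 8)*(11 - 11))*9 + 19)) - 3067184/(-705437) = -97492*1/(10*((9*0)*9 + 19)) - 3067184*(-1/705437) = -97492*1/(10*(0*9 + 19)) + 3067184/705437 = -97492*1/(10*(0 + 19)) + 3067184/705437 = -97492/(10*19) + 3067184/705437 = -97492/190 + 3067184/705437 = -97492*1/190 + 3067184/705437 = -48746/95 + 3067184/705437 = -34095849522/67016515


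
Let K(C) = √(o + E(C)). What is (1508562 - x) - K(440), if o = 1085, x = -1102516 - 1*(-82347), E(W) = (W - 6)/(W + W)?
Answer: 2528731 - 31*√54670/220 ≈ 2.5287e+6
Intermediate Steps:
E(W) = (-6 + W)/(2*W) (E(W) = (-6 + W)/((2*W)) = (-6 + W)*(1/(2*W)) = (-6 + W)/(2*W))
x = -1020169 (x = -1102516 + 82347 = -1020169)
K(C) = √(1085 + (-6 + C)/(2*C))
(1508562 - x) - K(440) = (1508562 - 1*(-1020169)) - √(4342 - 12/440)/2 = (1508562 + 1020169) - √(4342 - 12*1/440)/2 = 2528731 - √(4342 - 3/110)/2 = 2528731 - √(477617/110)/2 = 2528731 - 31*√54670/110/2 = 2528731 - 31*√54670/220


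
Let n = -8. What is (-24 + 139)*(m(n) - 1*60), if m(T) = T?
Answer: -7820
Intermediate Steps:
(-24 + 139)*(m(n) - 1*60) = (-24 + 139)*(-8 - 1*60) = 115*(-8 - 60) = 115*(-68) = -7820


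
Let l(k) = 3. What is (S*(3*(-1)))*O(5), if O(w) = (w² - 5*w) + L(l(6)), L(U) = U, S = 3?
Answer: -27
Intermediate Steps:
O(w) = 3 + w² - 5*w (O(w) = (w² - 5*w) + 3 = 3 + w² - 5*w)
(S*(3*(-1)))*O(5) = (3*(3*(-1)))*(3 + 5² - 5*5) = (3*(-3))*(3 + 25 - 25) = -9*3 = -27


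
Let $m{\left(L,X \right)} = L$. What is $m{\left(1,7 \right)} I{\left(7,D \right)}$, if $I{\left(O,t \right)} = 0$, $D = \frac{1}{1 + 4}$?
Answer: $0$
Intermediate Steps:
$D = \frac{1}{5} \approx 0.2$
$m{\left(1,7 \right)} I{\left(7,D \right)} = 1 \cdot 0 = 0$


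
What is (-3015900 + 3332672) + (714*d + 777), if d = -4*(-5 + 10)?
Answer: 303269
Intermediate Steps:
d = -20 (d = -4*5 = -20)
(-3015900 + 3332672) + (714*d + 777) = (-3015900 + 3332672) + (714*(-20) + 777) = 316772 + (-14280 + 777) = 316772 - 13503 = 303269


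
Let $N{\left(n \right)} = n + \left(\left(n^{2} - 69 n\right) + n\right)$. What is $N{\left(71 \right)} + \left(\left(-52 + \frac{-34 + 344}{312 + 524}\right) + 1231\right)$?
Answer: $\frac{611689}{418} \approx 1463.4$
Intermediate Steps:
$N{\left(n \right)} = n^{2} - 67 n$ ($N{\left(n \right)} = n + \left(n^{2} - 68 n\right) = n^{2} - 67 n$)
$N{\left(71 \right)} + \left(\left(-52 + \frac{-34 + 344}{312 + 524}\right) + 1231\right) = 71 \left(-67 + 71\right) + \left(\left(-52 + \frac{-34 + 344}{312 + 524}\right) + 1231\right) = 71 \cdot 4 + \left(\left(-52 + \frac{310}{836}\right) + 1231\right) = 284 + \left(\left(-52 + 310 \cdot \frac{1}{836}\right) + 1231\right) = 284 + \left(\left(-52 + \frac{155}{418}\right) + 1231\right) = 284 + \left(- \frac{21581}{418} + 1231\right) = 284 + \frac{492977}{418} = \frac{611689}{418}$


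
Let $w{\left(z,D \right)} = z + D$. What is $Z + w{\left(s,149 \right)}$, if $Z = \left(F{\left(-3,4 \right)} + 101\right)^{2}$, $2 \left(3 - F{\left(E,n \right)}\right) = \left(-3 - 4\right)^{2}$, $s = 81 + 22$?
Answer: $\frac{26289}{4} \approx 6572.3$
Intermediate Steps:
$s = 103$
$F{\left(E,n \right)} = - \frac{43}{2}$ ($F{\left(E,n \right)} = 3 - \frac{\left(-3 - 4\right)^{2}}{2} = 3 - \frac{\left(-7\right)^{2}}{2} = 3 - \frac{49}{2} = - \frac{43}{2}$)
$w{\left(z,D \right)} = D + z$
$Z = \frac{25281}{4}$ ($Z = \left(- \frac{43}{2} + 101\right)^{2} = \left(\frac{159}{2}\right)^{2} = \frac{25281}{4} \approx 6320.3$)
$Z + w{\left(s,149 \right)} = \frac{25281}{4} + \left(149 + 103\right) = \frac{25281}{4} + 252 = \frac{26289}{4}$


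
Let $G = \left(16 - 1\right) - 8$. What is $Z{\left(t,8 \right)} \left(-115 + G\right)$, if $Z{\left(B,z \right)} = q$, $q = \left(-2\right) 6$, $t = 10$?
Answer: $1296$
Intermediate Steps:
$q = -12$
$Z{\left(B,z \right)} = -12$
$G = 7$ ($G = 15 - 8 = 7$)
$Z{\left(t,8 \right)} \left(-115 + G\right) = - 12 \left(-115 + 7\right) = \left(-12\right) \left(-108\right) = 1296$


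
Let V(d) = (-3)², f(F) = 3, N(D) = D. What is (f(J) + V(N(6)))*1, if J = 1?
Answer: 12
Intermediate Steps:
V(d) = 9
(f(J) + V(N(6)))*1 = (3 + 9)*1 = 12*1 = 12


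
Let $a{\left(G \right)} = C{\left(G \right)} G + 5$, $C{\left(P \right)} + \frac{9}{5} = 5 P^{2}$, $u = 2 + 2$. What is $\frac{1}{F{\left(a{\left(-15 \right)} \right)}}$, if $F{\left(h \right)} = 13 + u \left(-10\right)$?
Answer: $- \frac{1}{27} \approx -0.037037$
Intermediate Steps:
$u = 4$
$C{\left(P \right)} = - \frac{9}{5} + 5 P^{2}$
$a{\left(G \right)} = 5 + G \left(- \frac{9}{5} + 5 G^{2}\right)$ ($a{\left(G \right)} = \left(- \frac{9}{5} + 5 G^{2}\right) G + 5 = G \left(- \frac{9}{5} + 5 G^{2}\right) + 5 = 5 + G \left(- \frac{9}{5} + 5 G^{2}\right)$)
$F{\left(h \right)} = -27$ ($F{\left(h \right)} = 13 + 4 \left(-10\right) = 13 - 40 = -27$)
$\frac{1}{F{\left(a{\left(-15 \right)} \right)}} = \frac{1}{-27} = - \frac{1}{27}$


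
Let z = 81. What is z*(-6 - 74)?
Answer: -6480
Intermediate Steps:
z*(-6 - 74) = 81*(-6 - 74) = 81*(-80) = -6480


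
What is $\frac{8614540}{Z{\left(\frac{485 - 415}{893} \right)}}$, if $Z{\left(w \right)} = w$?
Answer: $\frac{769278422}{7} \approx 1.099 \cdot 10^{8}$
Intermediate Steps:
$\frac{8614540}{Z{\left(\frac{485 - 415}{893} \right)}} = \frac{8614540}{\left(485 - 415\right) \frac{1}{893}} = \frac{8614540}{70 \cdot \frac{1}{893}} = \frac{8614540}{\frac{70}{893}} = 8614540 \cdot \frac{893}{70} = \frac{769278422}{7}$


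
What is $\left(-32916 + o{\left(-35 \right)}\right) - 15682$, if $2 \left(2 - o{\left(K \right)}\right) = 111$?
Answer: $- \frac{97303}{2} \approx -48652.0$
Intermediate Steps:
$o{\left(K \right)} = - \frac{107}{2}$ ($o{\left(K \right)} = 2 - \frac{111}{2} = - \frac{107}{2}$)
$\left(-32916 + o{\left(-35 \right)}\right) - 15682 = \left(-32916 - \frac{107}{2}\right) - 15682 = - \frac{65939}{2} - 15682 = - \frac{97303}{2}$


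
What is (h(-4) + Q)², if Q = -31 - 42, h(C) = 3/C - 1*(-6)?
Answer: 73441/16 ≈ 4590.1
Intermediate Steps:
h(C) = 6 + 3/C (h(C) = 3/C + 6 = 6 + 3/C)
Q = -73
(h(-4) + Q)² = ((6 + 3/(-4)) - 73)² = ((6 + 3*(-¼)) - 73)² = ((6 - ¾) - 73)² = (21/4 - 73)² = (-271/4)² = 73441/16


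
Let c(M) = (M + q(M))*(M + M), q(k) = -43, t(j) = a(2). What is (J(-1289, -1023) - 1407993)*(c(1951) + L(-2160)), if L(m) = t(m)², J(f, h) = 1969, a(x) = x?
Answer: -10467876800480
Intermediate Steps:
t(j) = 2
L(m) = 4 (L(m) = 2² = 4)
c(M) = 2*M*(-43 + M) (c(M) = (M - 43)*(M + M) = (-43 + M)*(2*M) = 2*M*(-43 + M))
(J(-1289, -1023) - 1407993)*(c(1951) + L(-2160)) = (1969 - 1407993)*(2*1951*(-43 + 1951) + 4) = -1406024*(2*1951*1908 + 4) = -1406024*(7445016 + 4) = -1406024*7445020 = -10467876800480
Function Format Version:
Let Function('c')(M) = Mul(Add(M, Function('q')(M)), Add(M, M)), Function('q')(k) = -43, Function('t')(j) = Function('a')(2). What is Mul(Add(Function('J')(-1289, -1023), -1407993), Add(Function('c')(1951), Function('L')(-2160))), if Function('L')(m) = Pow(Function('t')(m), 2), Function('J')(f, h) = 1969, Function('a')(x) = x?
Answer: -10467876800480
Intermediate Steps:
Function('t')(j) = 2
Function('L')(m) = 4 (Function('L')(m) = Pow(2, 2) = 4)
Function('c')(M) = Mul(2, M, Add(-43, M)) (Function('c')(M) = Mul(Add(M, -43), Add(M, M)) = Mul(Add(-43, M), Mul(2, M)) = Mul(2, M, Add(-43, M)))
Mul(Add(Function('J')(-1289, -1023), -1407993), Add(Function('c')(1951), Function('L')(-2160))) = Mul(Add(1969, -1407993), Add(Mul(2, 1951, Add(-43, 1951)), 4)) = Mul(-1406024, Add(Mul(2, 1951, 1908), 4)) = Mul(-1406024, Add(7445016, 4)) = Mul(-1406024, 7445020) = -10467876800480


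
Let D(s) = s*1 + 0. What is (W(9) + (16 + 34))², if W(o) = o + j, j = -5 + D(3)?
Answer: 3249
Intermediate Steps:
D(s) = s (D(s) = s + 0 = s)
j = -2 (j = -5 + 3 = -2)
W(o) = -2 + o (W(o) = o - 2 = -2 + o)
(W(9) + (16 + 34))² = ((-2 + 9) + (16 + 34))² = (7 + 50)² = 57² = 3249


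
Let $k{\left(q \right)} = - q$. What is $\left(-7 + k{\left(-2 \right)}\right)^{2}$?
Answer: $25$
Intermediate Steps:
$\left(-7 + k{\left(-2 \right)}\right)^{2} = \left(-7 - -2\right)^{2} = \left(-7 + 2\right)^{2} = \left(-5\right)^{2} = 25$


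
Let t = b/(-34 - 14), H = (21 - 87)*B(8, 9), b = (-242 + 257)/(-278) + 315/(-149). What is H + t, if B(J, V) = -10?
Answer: 437446255/662752 ≈ 660.04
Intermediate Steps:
b = -89805/41422 (b = 15*(-1/278) + 315*(-1/149) = -15/278 - 315/149 = -89805/41422 ≈ -2.1681)
H = 660 (H = (21 - 87)*(-10) = -66*(-10) = 660)
t = 29935/662752 (t = -89805/41422/(-34 - 14) = -89805/41422/(-48) = -1/48*(-89805/41422) = 29935/662752 ≈ 0.045168)
H + t = 660 + 29935/662752 = 437446255/662752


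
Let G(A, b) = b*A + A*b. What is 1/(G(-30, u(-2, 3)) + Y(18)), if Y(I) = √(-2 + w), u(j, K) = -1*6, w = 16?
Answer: 180/64793 - √14/129586 ≈ 0.0027492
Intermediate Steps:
u(j, K) = -6
Y(I) = √14 (Y(I) = √(-2 + 16) = √14)
G(A, b) = 2*A*b (G(A, b) = A*b + A*b = 2*A*b)
1/(G(-30, u(-2, 3)) + Y(18)) = 1/(2*(-30)*(-6) + √14) = 1/(360 + √14)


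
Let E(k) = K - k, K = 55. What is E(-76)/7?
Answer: 131/7 ≈ 18.714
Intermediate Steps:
E(k) = 55 - k
E(-76)/7 = (55 - 1*(-76))/7 = (55 + 76)/7 = (⅐)*131 = 131/7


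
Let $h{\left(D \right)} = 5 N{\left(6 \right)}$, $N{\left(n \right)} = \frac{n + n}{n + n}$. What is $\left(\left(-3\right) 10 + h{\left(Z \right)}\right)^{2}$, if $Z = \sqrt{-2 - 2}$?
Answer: $625$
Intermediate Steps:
$N{\left(n \right)} = 1$ ($N{\left(n \right)} = \frac{2 n}{2 n} = 2 n \frac{1}{2 n} = 1$)
$Z = 2 i$ ($Z = \sqrt{-4} = 2 i \approx 2.0 i$)
$h{\left(D \right)} = 5$ ($h{\left(D \right)} = 5 \cdot 1 = 5$)
$\left(\left(-3\right) 10 + h{\left(Z \right)}\right)^{2} = \left(\left(-3\right) 10 + 5\right)^{2} = \left(-30 + 5\right)^{2} = \left(-25\right)^{2} = 625$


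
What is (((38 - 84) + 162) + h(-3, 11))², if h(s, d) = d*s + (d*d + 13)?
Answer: 47089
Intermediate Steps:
h(s, d) = 13 + d² + d*s (h(s, d) = d*s + (d² + 13) = d*s + (13 + d²) = 13 + d² + d*s)
(((38 - 84) + 162) + h(-3, 11))² = (((38 - 84) + 162) + (13 + 11² + 11*(-3)))² = ((-46 + 162) + (13 + 121 - 33))² = (116 + 101)² = 217² = 47089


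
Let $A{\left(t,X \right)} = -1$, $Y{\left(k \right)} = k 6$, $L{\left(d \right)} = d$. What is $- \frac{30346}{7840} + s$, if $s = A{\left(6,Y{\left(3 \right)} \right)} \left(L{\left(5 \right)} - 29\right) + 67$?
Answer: $\frac{341547}{3920} \approx 87.129$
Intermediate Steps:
$Y{\left(k \right)} = 6 k$
$s = 91$ ($s = - (5 - 29) + 67 = \left(-1\right) \left(-24\right) + 67 = 24 + 67 = 91$)
$- \frac{30346}{7840} + s = - \frac{30346}{7840} + 91 = \left(-30346\right) \frac{1}{7840} + 91 = - \frac{15173}{3920} + 91 = \frac{341547}{3920}$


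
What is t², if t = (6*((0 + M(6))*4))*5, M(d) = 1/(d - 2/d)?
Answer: 129600/289 ≈ 448.44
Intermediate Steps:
t = 360/17 (t = (6*((0 + 6/(-2 + 6²))*4))*5 = (6*((0 + 6/(-2 + 36))*4))*5 = (6*((0 + 6/34)*4))*5 = (6*((0 + 6*(1/34))*4))*5 = (6*((0 + 3/17)*4))*5 = (6*((3/17)*4))*5 = (6*(12/17))*5 = (72/17)*5 = 360/17 ≈ 21.176)
t² = (360/17)² = 129600/289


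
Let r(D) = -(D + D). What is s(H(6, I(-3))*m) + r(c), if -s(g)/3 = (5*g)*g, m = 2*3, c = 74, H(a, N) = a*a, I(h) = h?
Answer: -699988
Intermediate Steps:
H(a, N) = a²
m = 6
r(D) = -2*D
s(g) = -15*g² (s(g) = -3*5*g*g = -15*g²)
s(H(6, I(-3))*m) + r(c) = -15*(6²*6)² - 2*74 = -15*(36*6)² - 148 = -15*216² - 148 = -15*46656 - 148 = -699840 - 148 = -699988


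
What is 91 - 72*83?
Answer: -5885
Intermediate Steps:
91 - 72*83 = 91 - 5976 = -5885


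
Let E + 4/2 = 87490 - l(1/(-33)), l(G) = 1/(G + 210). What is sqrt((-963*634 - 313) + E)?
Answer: 2*I*sqrt(37170702254)/533 ≈ 723.44*I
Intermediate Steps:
l(G) = 1/(210 + G)
E = 606204319/6929 (E = -2 + (87490 - 1/(210 + 1/(-33))) = -2 + (87490 - 1/(210 - 1/33)) = -2 + (87490 - 1/6929/33) = -2 + (87490 - 1*33/6929) = -2 + (87490 - 33/6929) = -2 + 606218177/6929 = 606204319/6929 ≈ 87488.)
sqrt((-963*634 - 313) + E) = sqrt((-963*634 - 313) + 606204319/6929) = sqrt((-610542 - 313) + 606204319/6929) = sqrt(-610855 + 606204319/6929) = sqrt(-3626409976/6929) = 2*I*sqrt(37170702254)/533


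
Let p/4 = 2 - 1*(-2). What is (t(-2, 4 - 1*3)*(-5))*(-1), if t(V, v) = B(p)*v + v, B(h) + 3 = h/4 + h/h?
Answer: 15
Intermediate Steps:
p = 16 (p = 4*(2 - 1*(-2)) = 4*(2 + 2) = 4*4 = 16)
B(h) = -2 + h/4 (B(h) = -3 + (h/4 + h/h) = -3 + (h*(¼) + 1) = -3 + (h/4 + 1) = -3 + (1 + h/4) = -2 + h/4)
t(V, v) = 3*v (t(V, v) = (-2 + (¼)*16)*v + v = (-2 + 4)*v + v = 2*v + v = 3*v)
(t(-2, 4 - 1*3)*(-5))*(-1) = ((3*(4 - 1*3))*(-5))*(-1) = ((3*(4 - 3))*(-5))*(-1) = ((3*1)*(-5))*(-1) = (3*(-5))*(-1) = -15*(-1) = 15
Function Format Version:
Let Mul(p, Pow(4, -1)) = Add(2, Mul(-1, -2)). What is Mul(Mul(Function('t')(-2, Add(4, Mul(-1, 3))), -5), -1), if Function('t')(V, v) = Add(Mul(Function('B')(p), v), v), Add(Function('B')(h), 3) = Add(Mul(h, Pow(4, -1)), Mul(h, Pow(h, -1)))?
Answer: 15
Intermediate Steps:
p = 16 (p = Mul(4, Add(2, Mul(-1, -2))) = Mul(4, Add(2, 2)) = Mul(4, 4) = 16)
Function('B')(h) = Add(-2, Mul(Rational(1, 4), h)) (Function('B')(h) = Add(-3, Add(Mul(h, Pow(4, -1)), Mul(h, Pow(h, -1)))) = Add(-3, Add(Mul(h, Rational(1, 4)), 1)) = Add(-3, Add(Mul(Rational(1, 4), h), 1)) = Add(-3, Add(1, Mul(Rational(1, 4), h))) = Add(-2, Mul(Rational(1, 4), h)))
Function('t')(V, v) = Mul(3, v) (Function('t')(V, v) = Add(Mul(Add(-2, Mul(Rational(1, 4), 16)), v), v) = Add(Mul(Add(-2, 4), v), v) = Add(Mul(2, v), v) = Mul(3, v))
Mul(Mul(Function('t')(-2, Add(4, Mul(-1, 3))), -5), -1) = Mul(Mul(Mul(3, Add(4, Mul(-1, 3))), -5), -1) = Mul(Mul(Mul(3, Add(4, -3)), -5), -1) = Mul(Mul(Mul(3, 1), -5), -1) = Mul(Mul(3, -5), -1) = Mul(-15, -1) = 15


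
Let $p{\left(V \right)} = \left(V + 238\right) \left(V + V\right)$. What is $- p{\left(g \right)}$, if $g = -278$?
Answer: $-22240$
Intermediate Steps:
$p{\left(V \right)} = 2 V \left(238 + V\right)$ ($p{\left(V \right)} = \left(238 + V\right) 2 V = 2 V \left(238 + V\right)$)
$- p{\left(g \right)} = - 2 \left(-278\right) \left(238 - 278\right) = - 2 \left(-278\right) \left(-40\right) = \left(-1\right) 22240 = -22240$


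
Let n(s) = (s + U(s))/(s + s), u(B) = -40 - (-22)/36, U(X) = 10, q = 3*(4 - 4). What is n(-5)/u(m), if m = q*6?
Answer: 9/709 ≈ 0.012694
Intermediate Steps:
q = 0 (q = 3*0 = 0)
m = 0 (m = 0*6 = 0)
u(B) = -709/18 (u(B) = -40 - (-22)/36 = -40 - 1*(-11/18) = -40 + 11/18 = -709/18)
n(s) = (10 + s)/(2*s) (n(s) = (s + 10)/(s + s) = (10 + s)/((2*s)) = (10 + s)*(1/(2*s)) = (10 + s)/(2*s))
n(-5)/u(m) = ((½)*(10 - 5)/(-5))/(-709/18) = ((½)*(-⅕)*5)*(-18/709) = -½*(-18/709) = 9/709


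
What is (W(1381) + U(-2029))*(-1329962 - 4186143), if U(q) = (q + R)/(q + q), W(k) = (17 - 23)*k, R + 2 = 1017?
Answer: 92735582329635/2029 ≈ 4.5705e+10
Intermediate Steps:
R = 1015 (R = -2 + 1017 = 1015)
W(k) = -6*k
U(q) = (1015 + q)/(2*q) (U(q) = (q + 1015)/(q + q) = (1015 + q)/((2*q)) = (1015 + q)*(1/(2*q)) = (1015 + q)/(2*q))
(W(1381) + U(-2029))*(-1329962 - 4186143) = (-6*1381 + (1/2)*(1015 - 2029)/(-2029))*(-1329962 - 4186143) = (-8286 + (1/2)*(-1/2029)*(-1014))*(-5516105) = (-8286 + 507/2029)*(-5516105) = -16811787/2029*(-5516105) = 92735582329635/2029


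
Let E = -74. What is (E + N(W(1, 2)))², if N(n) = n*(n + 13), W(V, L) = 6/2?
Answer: 676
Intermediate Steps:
W(V, L) = 3 (W(V, L) = 6*(½) = 3)
N(n) = n*(13 + n)
(E + N(W(1, 2)))² = (-74 + 3*(13 + 3))² = (-74 + 3*16)² = (-74 + 48)² = (-26)² = 676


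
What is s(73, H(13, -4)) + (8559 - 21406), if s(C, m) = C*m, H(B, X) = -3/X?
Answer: -51169/4 ≈ -12792.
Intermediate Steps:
s(73, H(13, -4)) + (8559 - 21406) = 73*(-3/(-4)) + (8559 - 21406) = 73*(-3*(-¼)) - 12847 = 73*(¾) - 12847 = 219/4 - 12847 = -51169/4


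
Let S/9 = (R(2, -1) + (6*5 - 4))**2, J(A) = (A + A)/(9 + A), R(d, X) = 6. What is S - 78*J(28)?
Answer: 336624/37 ≈ 9097.9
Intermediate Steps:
J(A) = 2*A/(9 + A) (J(A) = (2*A)/(9 + A) = 2*A/(9 + A))
S = 9216 (S = 9*(6 + (6*5 - 4))**2 = 9*(6 + (30 - 4))**2 = 9*(6 + 26)**2 = 9*32**2 = 9*1024 = 9216)
S - 78*J(28) = 9216 - 156*28/(9 + 28) = 9216 - 156*28/37 = 9216 - 78*56/37 = 9216 - 4368/37 = 336624/37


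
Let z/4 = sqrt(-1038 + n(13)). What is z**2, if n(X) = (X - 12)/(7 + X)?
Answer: -83036/5 ≈ -16607.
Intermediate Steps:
n(X) = (-12 + X)/(7 + X)
z = 2*I*sqrt(103795)/5 (z = 4*sqrt(-1038 + (-12 + 13)/(7 + 13)) = 4*sqrt(-1038 + 1/20) = 4*sqrt(-20759/20) = 4*(I*sqrt(103795)/10) = 2*I*sqrt(103795)/5 ≈ 128.87*I)
z**2 = (2*I*sqrt(103795)/5)**2 = -83036/5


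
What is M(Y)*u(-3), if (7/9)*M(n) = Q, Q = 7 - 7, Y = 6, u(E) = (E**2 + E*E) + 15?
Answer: 0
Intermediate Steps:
u(E) = 15 + 2*E**2 (u(E) = (E**2 + E**2) + 15 = 2*E**2 + 15 = 15 + 2*E**2)
Q = 0
M(n) = 0 (M(n) = (9/7)*0 = 0)
M(Y)*u(-3) = 0*(15 + 2*(-3)**2) = 0*(15 + 2*9) = 0*(15 + 18) = 0*33 = 0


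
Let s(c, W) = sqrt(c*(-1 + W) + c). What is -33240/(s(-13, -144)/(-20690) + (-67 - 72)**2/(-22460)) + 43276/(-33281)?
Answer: 89346031062767758664812/2312310477362746303 - 41631518855635200*sqrt(13)/1598003094238249 ≈ 38545.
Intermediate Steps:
s(c, W) = sqrt(c + c*(-1 + W))
-33240/(s(-13, -144)/(-20690) + (-67 - 72)**2/(-22460)) + 43276/(-33281) = -33240/(sqrt(-144*(-13))/(-20690) + (-67 - 72)**2/(-22460)) + 43276/(-33281) = -33240/(sqrt(1872)*(-1/20690) + (-139)**2*(-1/22460)) + 43276*(-1/33281) = -33240/((12*sqrt(13))*(-1/20690) + 19321*(-1/22460)) - 43276/33281 = -33240/(-6*sqrt(13)/10345 - 19321/22460) - 43276/33281 = -33240/(-19321/22460 - 6*sqrt(13)/10345) - 43276/33281 = -43276/33281 - 33240/(-19321/22460 - 6*sqrt(13)/10345)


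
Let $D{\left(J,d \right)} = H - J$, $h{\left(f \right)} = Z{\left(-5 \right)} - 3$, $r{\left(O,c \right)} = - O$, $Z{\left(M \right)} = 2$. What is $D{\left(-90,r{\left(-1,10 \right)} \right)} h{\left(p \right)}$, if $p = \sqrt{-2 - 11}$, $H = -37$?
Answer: $-53$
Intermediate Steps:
$p = i \sqrt{13}$ ($p = \sqrt{-13} = i \sqrt{13} \approx 3.6056 i$)
$h{\left(f \right)} = -1$ ($h{\left(f \right)} = 2 - 3 = -1$)
$D{\left(J,d \right)} = -37 - J$
$D{\left(-90,r{\left(-1,10 \right)} \right)} h{\left(p \right)} = \left(-37 - -90\right) \left(-1\right) = \left(-37 + 90\right) \left(-1\right) = 53 \left(-1\right) = -53$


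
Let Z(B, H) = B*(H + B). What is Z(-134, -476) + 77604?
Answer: 159344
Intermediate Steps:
Z(B, H) = B*(B + H)
Z(-134, -476) + 77604 = -134*(-134 - 476) + 77604 = -134*(-610) + 77604 = 81740 + 77604 = 159344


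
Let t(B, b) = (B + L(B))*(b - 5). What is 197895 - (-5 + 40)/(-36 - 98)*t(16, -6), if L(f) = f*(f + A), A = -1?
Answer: 13209685/67 ≈ 1.9716e+5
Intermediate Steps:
L(f) = f*(-1 + f) (L(f) = f*(f - 1) = f*(-1 + f))
t(B, b) = (-5 + b)*(B + B*(-1 + B)) (t(B, b) = (B + B*(-1 + B))*(b - 5) = (B + B*(-1 + B))*(-5 + b) = (-5 + b)*(B + B*(-1 + B)))
197895 - (-5 + 40)/(-36 - 98)*t(16, -6) = 197895 - (-5 + 40)/(-36 - 98)*16**2*(-5 - 6) = 197895 - 35/(-134)*256*(-11) = 197895 - 35*(-1/134)*(-2816) = 197895 - (-35)*(-2816)/134 = 197895 - 1*49280/67 = 197895 - 49280/67 = 13209685/67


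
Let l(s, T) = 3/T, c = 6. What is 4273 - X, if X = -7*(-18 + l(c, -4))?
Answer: 16567/4 ≈ 4141.8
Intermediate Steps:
X = 525/4 (X = -7*(-18 + 3/(-4)) = -7*(-18 + 3*(-¼)) = -7*(-18 - ¾) = -7*(-75/4) = 525/4 ≈ 131.25)
4273 - X = 4273 - 1*525/4 = 4273 - 525/4 = 16567/4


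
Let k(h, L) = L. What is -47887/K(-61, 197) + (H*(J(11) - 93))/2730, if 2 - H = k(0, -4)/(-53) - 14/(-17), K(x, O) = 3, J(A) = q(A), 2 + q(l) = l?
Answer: -2804508107/175695 ≈ -15962.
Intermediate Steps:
q(l) = -2 + l
J(A) = -2 + A
H = 992/901 (H = 2 - (-4/(-53) - 14/(-17)) = 2 - (-4*(-1/53) - 14*(-1/17)) = 2 - (4/53 + 14/17) = 2 - 1*810/901 = 2 - 810/901 = 992/901 ≈ 1.1010)
-47887/K(-61, 197) + (H*(J(11) - 93))/2730 = -47887/3 + (992*((-2 + 11) - 93)/901)/2730 = -47887*⅓ + (992*(9 - 93)/901)*(1/2730) = -47887/3 + ((992/901)*(-84))*(1/2730) = -47887/3 - 83328/901*1/2730 = -47887/3 - 1984/58565 = -2804508107/175695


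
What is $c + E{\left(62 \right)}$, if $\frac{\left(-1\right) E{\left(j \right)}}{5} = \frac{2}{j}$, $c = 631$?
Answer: $\frac{19556}{31} \approx 630.84$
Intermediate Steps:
$E{\left(j \right)} = - \frac{10}{j}$ ($E{\left(j \right)} = - 5 \frac{2}{j} = - \frac{10}{j}$)
$c + E{\left(62 \right)} = 631 - \frac{10}{62} = 631 - \frac{5}{31} = \frac{19556}{31}$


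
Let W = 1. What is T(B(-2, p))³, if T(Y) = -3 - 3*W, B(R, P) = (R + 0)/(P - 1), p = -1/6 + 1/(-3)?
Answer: -216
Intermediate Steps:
p = -½ (p = -1*⅙ + 1*(-⅓) = -⅙ - ⅓ = -½ ≈ -0.50000)
B(R, P) = R/(-1 + P)
T(Y) = -6 (T(Y) = -3 - 3*1 = -3 - 3 = -6)
T(B(-2, p))³ = (-6)³ = -216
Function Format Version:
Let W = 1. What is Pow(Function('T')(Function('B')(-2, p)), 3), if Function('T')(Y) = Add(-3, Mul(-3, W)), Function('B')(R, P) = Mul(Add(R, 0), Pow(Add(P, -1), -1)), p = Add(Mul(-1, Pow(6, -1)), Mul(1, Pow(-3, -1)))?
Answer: -216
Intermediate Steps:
p = Rational(-1, 2) (p = Add(Mul(-1, Rational(1, 6)), Mul(1, Rational(-1, 3))) = Add(Rational(-1, 6), Rational(-1, 3)) = Rational(-1, 2) ≈ -0.50000)
Function('B')(R, P) = Mul(R, Pow(Add(-1, P), -1))
Function('T')(Y) = -6 (Function('T')(Y) = Add(-3, Mul(-3, 1)) = Add(-3, -3) = -6)
Pow(Function('T')(Function('B')(-2, p)), 3) = Pow(-6, 3) = -216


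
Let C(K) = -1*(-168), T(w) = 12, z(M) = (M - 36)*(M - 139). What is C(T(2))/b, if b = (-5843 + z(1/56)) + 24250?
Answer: 526848/73407097 ≈ 0.0071771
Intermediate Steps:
z(M) = (-139 + M)*(-36 + M) (z(M) = (-36 + M)*(-139 + M) = (-139 + M)*(-36 + M))
C(K) = 168
b = 73407097/3136 (b = (-5843 + (5004 + (1/56)² - 175/56)) + 24250 = (-5843 + (5004 + (1/56)² - 175*1/56)) + 24250 = (-5843 + (5004 + 1/3136 - 25/8)) + 24250 = (-5843 + 15682745/3136) + 24250 = -2640903/3136 + 24250 = 73407097/3136 ≈ 23408.)
C(T(2))/b = 168/(73407097/3136) = 168*(3136/73407097) = 526848/73407097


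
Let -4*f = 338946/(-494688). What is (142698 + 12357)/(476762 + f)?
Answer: 10227179712/31446469999 ≈ 0.32522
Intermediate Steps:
f = 56491/329792 (f = -169473/(2*(-494688)) = -169473*(-1)/(2*494688) = -¼*(-56491/82448) = 56491/329792 ≈ 0.17129)
(142698 + 12357)/(476762 + f) = (142698 + 12357)/(476762 + 56491/329792) = 155055/(157232349995/329792) = 155055*(329792/157232349995) = 10227179712/31446469999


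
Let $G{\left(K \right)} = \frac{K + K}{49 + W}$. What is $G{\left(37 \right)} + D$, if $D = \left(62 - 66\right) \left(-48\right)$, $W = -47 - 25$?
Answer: $\frac{4342}{23} \approx 188.78$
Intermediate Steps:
$W = -72$ ($W = -47 - 25 = -72$)
$G{\left(K \right)} = - \frac{2 K}{23}$ ($G{\left(K \right)} = \frac{K + K}{49 - 72} = \frac{2 K}{-23} = 2 K \left(- \frac{1}{23}\right) = - \frac{2 K}{23}$)
$D = 192$ ($D = \left(62 - 66\right) \left(-48\right) = \left(-4\right) \left(-48\right) = 192$)
$G{\left(37 \right)} + D = \left(- \frac{2}{23}\right) 37 + 192 = - \frac{74}{23} + 192 = \frac{4342}{23}$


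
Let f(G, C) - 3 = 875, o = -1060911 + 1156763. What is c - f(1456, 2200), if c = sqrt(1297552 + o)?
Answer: -878 + 2*sqrt(348351) ≈ 302.43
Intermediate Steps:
o = 95852
f(G, C) = 878 (f(G, C) = 3 + 875 = 878)
c = 2*sqrt(348351) (c = sqrt(1297552 + 95852) = sqrt(1393404) = 2*sqrt(348351) ≈ 1180.4)
c - f(1456, 2200) = 2*sqrt(348351) - 1*878 = 2*sqrt(348351) - 878 = -878 + 2*sqrt(348351)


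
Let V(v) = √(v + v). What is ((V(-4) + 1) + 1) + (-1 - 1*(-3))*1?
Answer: 4 + 2*I*√2 ≈ 4.0 + 2.8284*I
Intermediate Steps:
V(v) = √2*√v (V(v) = √(2*v) = √2*√v)
((V(-4) + 1) + 1) + (-1 - 1*(-3))*1 = ((√2*√(-4) + 1) + 1) + (-1 - 1*(-3))*1 = ((√2*(2*I) + 1) + 1) + (-1 + 3)*1 = ((2*I*√2 + 1) + 1) + 2*1 = ((1 + 2*I*√2) + 1) + 2 = (2 + 2*I*√2) + 2 = 4 + 2*I*√2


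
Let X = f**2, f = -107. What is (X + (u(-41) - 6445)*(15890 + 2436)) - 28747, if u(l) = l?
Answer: -118879734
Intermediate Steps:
X = 11449 (X = (-107)**2 = 11449)
(X + (u(-41) - 6445)*(15890 + 2436)) - 28747 = (11449 + (-41 - 6445)*(15890 + 2436)) - 28747 = (11449 - 6486*18326) - 28747 = (11449 - 118862436) - 28747 = -118850987 - 28747 = -118879734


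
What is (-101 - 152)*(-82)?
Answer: 20746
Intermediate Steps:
(-101 - 152)*(-82) = -253*(-82) = 20746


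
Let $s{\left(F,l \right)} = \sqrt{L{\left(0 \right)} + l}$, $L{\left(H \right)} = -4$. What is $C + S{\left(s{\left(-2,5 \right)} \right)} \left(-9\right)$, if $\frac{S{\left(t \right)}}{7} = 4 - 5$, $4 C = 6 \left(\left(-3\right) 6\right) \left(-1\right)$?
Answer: $90$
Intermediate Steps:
$C = 27$ ($C = \frac{6 \left(\left(-3\right) 6\right) \left(-1\right)}{4} = \frac{6 \left(-18\right) \left(-1\right)}{4} = \frac{\left(-108\right) \left(-1\right)}{4} = \frac{1}{4} \cdot 108 = 27$)
$s{\left(F,l \right)} = \sqrt{-4 + l}$
$S{\left(t \right)} = -7$ ($S{\left(t \right)} = 7 \left(4 - 5\right) = 7 \left(-1\right) = -7$)
$C + S{\left(s{\left(-2,5 \right)} \right)} \left(-9\right) = 27 - -63 = 27 + 63 = 90$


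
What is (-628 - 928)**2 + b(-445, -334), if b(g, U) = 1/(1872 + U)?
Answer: 3723707169/1538 ≈ 2.4211e+6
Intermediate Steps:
(-628 - 928)**2 + b(-445, -334) = (-628 - 928)**2 + 1/(1872 - 334) = (-1556)**2 + 1/1538 = 2421136 + 1/1538 = 3723707169/1538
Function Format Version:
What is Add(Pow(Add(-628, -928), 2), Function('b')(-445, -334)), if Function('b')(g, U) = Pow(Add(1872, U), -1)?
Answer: Rational(3723707169, 1538) ≈ 2.4211e+6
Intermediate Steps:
Add(Pow(Add(-628, -928), 2), Function('b')(-445, -334)) = Add(Pow(Add(-628, -928), 2), Pow(Add(1872, -334), -1)) = Add(Pow(-1556, 2), Pow(1538, -1)) = Add(2421136, Rational(1, 1538)) = Rational(3723707169, 1538)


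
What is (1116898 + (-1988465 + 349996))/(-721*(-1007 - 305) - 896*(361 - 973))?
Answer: -521571/1494304 ≈ -0.34904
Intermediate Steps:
(1116898 + (-1988465 + 349996))/(-721*(-1007 - 305) - 896*(361 - 973)) = (1116898 - 1638469)/(-721*(-1312) - 896*(-612)) = -521571/(945952 + 548352) = -521571/1494304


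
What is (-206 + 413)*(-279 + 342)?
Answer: 13041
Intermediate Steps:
(-206 + 413)*(-279 + 342) = 207*63 = 13041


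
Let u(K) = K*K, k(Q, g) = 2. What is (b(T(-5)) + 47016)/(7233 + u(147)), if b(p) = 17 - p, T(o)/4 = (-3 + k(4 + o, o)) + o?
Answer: 47057/28842 ≈ 1.6315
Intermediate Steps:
T(o) = -4 + 4*o (T(o) = 4*((-3 + 2) + o) = 4*(-1 + o) = -4 + 4*o)
u(K) = K²
(b(T(-5)) + 47016)/(7233 + u(147)) = ((17 - (-4 + 4*(-5))) + 47016)/(7233 + 147²) = ((17 - (-4 - 20)) + 47016)/(7233 + 21609) = ((17 - 1*(-24)) + 47016)/28842 = ((17 + 24) + 47016)*(1/28842) = (41 + 47016)*(1/28842) = 47057*(1/28842) = 47057/28842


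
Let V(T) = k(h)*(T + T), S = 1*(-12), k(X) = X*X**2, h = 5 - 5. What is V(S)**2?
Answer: 0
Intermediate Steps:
h = 0
k(X) = X**3
S = -12
V(T) = 0 (V(T) = 0**3*(T + T) = 0*(2*T) = 0)
V(S)**2 = 0**2 = 0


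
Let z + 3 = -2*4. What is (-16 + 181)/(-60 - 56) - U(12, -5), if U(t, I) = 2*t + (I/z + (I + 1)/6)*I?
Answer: -101377/3828 ≈ -26.483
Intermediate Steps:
z = -11 (z = -3 - 2*4 = -3 - 8 = -11)
U(t, I) = 2*t + I*(⅙ + 5*I/66) (U(t, I) = 2*t + (I/(-11) + (I + 1)/6)*I = 2*t + (I*(-1/11) + (1 + I)*(⅙))*I = 2*t + (-I/11 + (⅙ + I/6))*I = 2*t + (⅙ + 5*I/66)*I = 2*t + I*(⅙ + 5*I/66))
(-16 + 181)/(-60 - 56) - U(12, -5) = (-16 + 181)/(-60 - 56) - (2*12 + (⅙)*(-5) + (5/66)*(-5)²) = 165/(-116) - (24 - ⅚ + (5/66)*25) = 165*(-1/116) - (24 - ⅚ + 125/66) = -165/116 - 1*827/33 = -165/116 - 827/33 = -101377/3828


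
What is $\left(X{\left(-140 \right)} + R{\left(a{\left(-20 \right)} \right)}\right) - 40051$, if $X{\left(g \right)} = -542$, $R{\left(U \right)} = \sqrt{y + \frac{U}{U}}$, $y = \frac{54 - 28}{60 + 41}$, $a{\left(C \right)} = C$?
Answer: $-40593 + \frac{\sqrt{12827}}{101} \approx -40592.0$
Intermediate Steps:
$y = \frac{26}{101} \approx 0.25743$
$R{\left(U \right)} = \frac{\sqrt{12827}}{101}$ ($R{\left(U \right)} = \sqrt{\frac{26}{101} + \frac{U}{U}} = \sqrt{\frac{26}{101} + 1} = \sqrt{\frac{127}{101}} = \frac{\sqrt{12827}}{101}$)
$\left(X{\left(-140 \right)} + R{\left(a{\left(-20 \right)} \right)}\right) - 40051 = \left(-542 + \frac{\sqrt{12827}}{101}\right) - 40051 = -40593 + \frac{\sqrt{12827}}{101}$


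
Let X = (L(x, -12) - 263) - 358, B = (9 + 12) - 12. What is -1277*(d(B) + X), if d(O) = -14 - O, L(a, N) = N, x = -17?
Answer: 837712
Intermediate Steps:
B = 9 (B = 21 - 12 = 9)
X = -633 (X = (-12 - 263) - 358 = -275 - 358 = -633)
-1277*(d(B) + X) = -1277*((-14 - 1*9) - 633) = -1277*((-14 - 9) - 633) = -1277*(-23 - 633) = -1277*(-656) = 837712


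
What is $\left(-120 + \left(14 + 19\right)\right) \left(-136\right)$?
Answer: $11832$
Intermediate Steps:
$\left(-120 + \left(14 + 19\right)\right) \left(-136\right) = \left(-120 + 33\right) \left(-136\right) = \left(-87\right) \left(-136\right) = 11832$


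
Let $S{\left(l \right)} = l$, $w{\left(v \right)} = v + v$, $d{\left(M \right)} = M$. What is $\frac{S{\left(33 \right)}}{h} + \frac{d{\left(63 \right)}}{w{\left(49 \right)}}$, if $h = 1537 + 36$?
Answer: $\frac{1329}{2002} \approx 0.66384$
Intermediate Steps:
$w{\left(v \right)} = 2 v$
$h = 1573$
$\frac{S{\left(33 \right)}}{h} + \frac{d{\left(63 \right)}}{w{\left(49 \right)}} = \frac{33}{1573} + \frac{63}{2 \cdot 49} = 33 \cdot \frac{1}{1573} + \frac{63}{98} = \frac{3}{143} + 63 \cdot \frac{1}{98} = \frac{3}{143} + \frac{9}{14} = \frac{1329}{2002}$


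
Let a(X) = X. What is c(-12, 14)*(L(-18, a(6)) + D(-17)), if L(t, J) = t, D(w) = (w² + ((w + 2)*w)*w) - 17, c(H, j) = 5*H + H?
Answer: 293832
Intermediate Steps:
c(H, j) = 6*H
D(w) = -17 + w² + w²*(2 + w) (D(w) = (w² + ((2 + w)*w)*w) - 17 = (w² + (w*(2 + w))*w) - 17 = (w² + w²*(2 + w)) - 17 = -17 + w² + w²*(2 + w))
c(-12, 14)*(L(-18, a(6)) + D(-17)) = (6*(-12))*(-18 + (-17 + (-17)³ + 3*(-17)²)) = -72*(-18 + (-17 - 4913 + 3*289)) = -72*(-18 + (-17 - 4913 + 867)) = -72*(-18 - 4063) = -72*(-4081) = 293832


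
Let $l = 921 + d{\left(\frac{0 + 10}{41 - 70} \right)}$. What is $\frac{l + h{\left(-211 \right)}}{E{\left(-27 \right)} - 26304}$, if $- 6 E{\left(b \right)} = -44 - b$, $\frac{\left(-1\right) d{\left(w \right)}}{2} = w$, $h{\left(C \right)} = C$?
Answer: $- \frac{123660}{4576403} \approx -0.027021$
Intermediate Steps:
$d{\left(w \right)} = - 2 w$
$E{\left(b \right)} = \frac{22}{3} + \frac{b}{6}$ ($E{\left(b \right)} = - \frac{-44 - b}{6} = \frac{22}{3} + \frac{b}{6}$)
$l = \frac{26729}{29}$ ($l = 921 - 2 \frac{0 + 10}{41 - 70} = 921 - 2 \frac{10}{-29} = 921 - 2 \cdot 10 \left(- \frac{1}{29}\right) = 921 - - \frac{20}{29} = 921 + \frac{20}{29} = \frac{26729}{29} \approx 921.69$)
$\frac{l + h{\left(-211 \right)}}{E{\left(-27 \right)} - 26304} = \frac{\frac{26729}{29} - 211}{\left(\frac{22}{3} + \frac{1}{6} \left(-27\right)\right) - 26304} = \frac{20610}{29 \left(\left(\frac{22}{3} - \frac{9}{2}\right) - 26304\right)} = \frac{20610}{29 \left(\frac{17}{6} - 26304\right)} = \frac{20610}{29 \left(- \frac{157807}{6}\right)} = \frac{20610}{29} \left(- \frac{6}{157807}\right) = - \frac{123660}{4576403}$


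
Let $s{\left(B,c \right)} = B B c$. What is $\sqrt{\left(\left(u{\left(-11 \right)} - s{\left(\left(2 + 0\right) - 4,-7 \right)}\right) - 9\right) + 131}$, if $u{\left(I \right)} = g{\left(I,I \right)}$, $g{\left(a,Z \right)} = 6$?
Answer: $2 \sqrt{39} \approx 12.49$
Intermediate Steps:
$s{\left(B,c \right)} = c B^{2}$ ($s{\left(B,c \right)} = B^{2} c = c B^{2}$)
$u{\left(I \right)} = 6$
$\sqrt{\left(\left(u{\left(-11 \right)} - s{\left(\left(2 + 0\right) - 4,-7 \right)}\right) - 9\right) + 131} = \sqrt{\left(\left(6 - - 7 \left(\left(2 + 0\right) - 4\right)^{2}\right) - 9\right) + 131} = \sqrt{\left(\left(6 - - 7 \left(2 - 4\right)^{2}\right) - 9\right) + 131} = \sqrt{\left(\left(6 - - 7 \left(-2\right)^{2}\right) - 9\right) + 131} = \sqrt{\left(\left(6 - \left(-7\right) 4\right) - 9\right) + 131} = \sqrt{\left(\left(6 - -28\right) - 9\right) + 131} = \sqrt{\left(\left(6 + 28\right) - 9\right) + 131} = \sqrt{\left(34 - 9\right) + 131} = \sqrt{25 + 131} = \sqrt{156} = 2 \sqrt{39}$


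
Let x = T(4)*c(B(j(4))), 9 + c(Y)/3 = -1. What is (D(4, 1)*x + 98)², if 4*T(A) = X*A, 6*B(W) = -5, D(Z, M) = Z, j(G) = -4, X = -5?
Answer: 487204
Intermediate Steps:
B(W) = -⅚ (B(W) = (⅙)*(-5) = -⅚)
c(Y) = -30 (c(Y) = -27 + 3*(-1) = -27 - 3 = -30)
T(A) = -5*A/4 (T(A) = (-5*A)/4 = -5*A/4)
x = 150 (x = -5/4*4*(-30) = -5*(-30) = 150)
(D(4, 1)*x + 98)² = (4*150 + 98)² = (600 + 98)² = 698² = 487204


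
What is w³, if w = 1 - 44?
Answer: -79507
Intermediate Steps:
w = -43
w³ = (-43)³ = -79507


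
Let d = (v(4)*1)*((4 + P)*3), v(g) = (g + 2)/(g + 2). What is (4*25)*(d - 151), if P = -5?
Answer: -15400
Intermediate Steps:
v(g) = 1 (v(g) = (2 + g)/(2 + g) = 1)
d = -3 (d = (1*1)*((4 - 5)*3) = 1*(-1*3) = 1*(-3) = -3)
(4*25)*(d - 151) = (4*25)*(-3 - 151) = 100*(-154) = -15400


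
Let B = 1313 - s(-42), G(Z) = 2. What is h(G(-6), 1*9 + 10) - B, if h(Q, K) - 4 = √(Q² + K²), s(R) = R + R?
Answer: -1393 + √365 ≈ -1373.9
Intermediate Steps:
s(R) = 2*R
B = 1397 (B = 1313 - 2*(-42) = 1313 - 1*(-84) = 1313 + 84 = 1397)
h(Q, K) = 4 + √(K² + Q²) (h(Q, K) = 4 + √(Q² + K²) = 4 + √(K² + Q²))
h(G(-6), 1*9 + 10) - B = (4 + √((1*9 + 10)² + 2²)) - 1*1397 = (4 + √((9 + 10)² + 4)) - 1397 = (4 + √(19² + 4)) - 1397 = (4 + √(361 + 4)) - 1397 = (4 + √365) - 1397 = -1393 + √365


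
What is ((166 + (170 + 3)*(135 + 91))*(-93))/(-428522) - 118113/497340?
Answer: 294241475449/35520188580 ≈ 8.2838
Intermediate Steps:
((166 + (170 + 3)*(135 + 91))*(-93))/(-428522) - 118113/497340 = ((166 + 173*226)*(-93))*(-1/428522) - 118113*1/497340 = ((166 + 39098)*(-93))*(-1/428522) - 39371/165780 = (39264*(-93))*(-1/428522) - 39371/165780 = -3651552*(-1/428522) - 39371/165780 = 1825776/214261 - 39371/165780 = 294241475449/35520188580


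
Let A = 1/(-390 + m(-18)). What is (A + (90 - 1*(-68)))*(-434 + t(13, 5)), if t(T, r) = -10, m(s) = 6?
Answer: -2244827/32 ≈ -70151.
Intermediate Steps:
A = -1/384 (A = 1/(-390 + 6) = 1/(-384) = -1/384 ≈ -0.0026042)
(A + (90 - 1*(-68)))*(-434 + t(13, 5)) = (-1/384 + (90 - 1*(-68)))*(-434 - 10) = (-1/384 + (90 + 68))*(-444) = (-1/384 + 158)*(-444) = (60671/384)*(-444) = -2244827/32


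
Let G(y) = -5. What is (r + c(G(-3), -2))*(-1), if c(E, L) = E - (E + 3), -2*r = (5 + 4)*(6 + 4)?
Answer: 48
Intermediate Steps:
r = -45 (r = -(5 + 4)*(6 + 4)/2 = -9*10/2 = -1/2*90 = -45)
c(E, L) = -3 (c(E, L) = E - (3 + E) = E + (-3 - E) = -3)
(r + c(G(-3), -2))*(-1) = (-45 - 3)*(-1) = -48*(-1) = 48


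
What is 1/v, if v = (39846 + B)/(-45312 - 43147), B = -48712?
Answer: 88459/8866 ≈ 9.9773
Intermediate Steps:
v = 8866/88459 (v = (39846 - 48712)/(-45312 - 43147) = -8866/(-88459) = -8866*(-1/88459) = 8866/88459 ≈ 0.10023)
1/v = 1/(8866/88459) = 88459/8866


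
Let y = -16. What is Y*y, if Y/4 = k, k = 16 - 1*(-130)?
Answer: -9344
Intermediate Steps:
k = 146 (k = 16 + 130 = 146)
Y = 584 (Y = 4*146 = 584)
Y*y = 584*(-16) = -9344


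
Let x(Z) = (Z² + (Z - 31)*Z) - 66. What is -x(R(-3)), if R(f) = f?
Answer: -45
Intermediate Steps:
x(Z) = -66 + Z² + Z*(-31 + Z) (x(Z) = (Z² + (-31 + Z)*Z) - 66 = (Z² + Z*(-31 + Z)) - 66 = -66 + Z² + Z*(-31 + Z))
-x(R(-3)) = -(-66 - 31*(-3) + 2*(-3)²) = -(-66 + 93 + 2*9) = -(-66 + 93 + 18) = -1*45 = -45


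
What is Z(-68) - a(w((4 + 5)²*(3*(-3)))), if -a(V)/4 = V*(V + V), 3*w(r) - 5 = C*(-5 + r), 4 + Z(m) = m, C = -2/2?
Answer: 4368320/9 ≈ 4.8537e+5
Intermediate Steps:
C = -1 (C = -2*½ = -1)
Z(m) = -4 + m
w(r) = 10/3 - r/3 (w(r) = 5/3 + (-(-5 + r))/3 = 5/3 + (5 - r)/3 = 5/3 + (5/3 - r/3) = 10/3 - r/3)
a(V) = -8*V² (a(V) = -4*V*(V + V) = -4*V*2*V = -8*V²)
Z(-68) - a(w((4 + 5)²*(3*(-3)))) = (-4 - 68) - (-8)*(10/3 - (4 + 5)²*3*(-3)/3)² = -72 - (-8)*(10/3 - 9²*(-9)/3)² = -72 - (-8)*(10/3 - 27*(-9))² = -72 - (-8)*(10/3 - ⅓*(-729))² = -72 - (-8)*(10/3 + 243)² = -72 - (-8)*(739/3)² = -72 - (-8)*546121/9 = -72 - 1*(-4368968/9) = -72 + 4368968/9 = 4368320/9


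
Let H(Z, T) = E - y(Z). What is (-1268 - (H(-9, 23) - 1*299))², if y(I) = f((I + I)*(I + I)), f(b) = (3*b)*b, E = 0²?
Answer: 98570253681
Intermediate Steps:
E = 0
f(b) = 3*b²
y(I) = 48*I⁴ (y(I) = 3*((I + I)*(I + I))² = 3*((2*I)*(2*I))² = 3*(4*I²)² = 3*(16*I⁴) = 48*I⁴)
H(Z, T) = -48*Z⁴ (H(Z, T) = 0 - 48*Z⁴ = -48*Z⁴)
(-1268 - (H(-9, 23) - 1*299))² = (-1268 - (-48*(-9)⁴ - 1*299))² = (-1268 - (-48*6561 - 299))² = (-1268 - (-314928 - 299))² = (-1268 - 1*(-315227))² = (-1268 + 315227)² = 313959² = 98570253681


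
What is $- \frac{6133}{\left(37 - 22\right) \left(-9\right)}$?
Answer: $\frac{6133}{135} \approx 45.43$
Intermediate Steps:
$- \frac{6133}{\left(37 - 22\right) \left(-9\right)} = - \frac{6133}{15 \left(-9\right)} = - \frac{6133}{-135} = \left(-6133\right) \left(- \frac{1}{135}\right) = \frac{6133}{135}$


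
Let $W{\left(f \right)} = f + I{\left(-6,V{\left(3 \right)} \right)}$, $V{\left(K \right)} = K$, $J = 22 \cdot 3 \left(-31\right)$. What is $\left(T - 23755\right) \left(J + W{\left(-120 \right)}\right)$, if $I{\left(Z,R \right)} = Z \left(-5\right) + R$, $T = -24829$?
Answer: $103629672$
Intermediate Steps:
$J = -2046$ ($J = 66 \left(-31\right) = -2046$)
$I{\left(Z,R \right)} = R - 5 Z$ ($I{\left(Z,R \right)} = - 5 Z + R = R - 5 Z$)
$W{\left(f \right)} = 33 + f$ ($W{\left(f \right)} = f + \left(3 - -30\right) = f + \left(3 + 30\right) = f + 33 = 33 + f$)
$\left(T - 23755\right) \left(J + W{\left(-120 \right)}\right) = \left(-24829 - 23755\right) \left(-2046 + \left(33 - 120\right)\right) = - 48584 \left(-2046 - 87\right) = \left(-48584\right) \left(-2133\right) = 103629672$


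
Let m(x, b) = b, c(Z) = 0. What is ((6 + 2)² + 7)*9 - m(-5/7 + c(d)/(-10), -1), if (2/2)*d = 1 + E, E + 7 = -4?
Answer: 640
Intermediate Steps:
E = -11 (E = -7 - 4 = -11)
d = -10 (d = 1 - 11 = -10)
((6 + 2)² + 7)*9 - m(-5/7 + c(d)/(-10), -1) = ((6 + 2)² + 7)*9 - 1*(-1) = (8² + 7)*9 + 1 = (64 + 7)*9 + 1 = 71*9 + 1 = 639 + 1 = 640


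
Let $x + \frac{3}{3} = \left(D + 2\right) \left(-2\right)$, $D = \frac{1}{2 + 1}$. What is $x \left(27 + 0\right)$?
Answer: $-153$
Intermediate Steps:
$D = \frac{1}{3} \approx 0.33333$
$x = - \frac{17}{3}$ ($x = -1 + \left(\frac{1}{3} + 2\right) \left(-2\right) = -1 + \frac{7}{3} \left(-2\right) = -1 - \frac{14}{3} = - \frac{17}{3} \approx -5.6667$)
$x \left(27 + 0\right) = - \frac{17 \left(27 + 0\right)}{3} = \left(- \frac{17}{3}\right) 27 = -153$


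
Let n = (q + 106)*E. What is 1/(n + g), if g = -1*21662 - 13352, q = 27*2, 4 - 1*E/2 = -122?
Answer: 1/5306 ≈ 0.00018847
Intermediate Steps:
E = 252 (E = 8 - 2*(-122) = 8 + 244 = 252)
q = 54
g = -35014 (g = -21662 - 13352 = -35014)
n = 40320 (n = (54 + 106)*252 = 160*252 = 40320)
1/(n + g) = 1/(40320 - 35014) = 1/5306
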